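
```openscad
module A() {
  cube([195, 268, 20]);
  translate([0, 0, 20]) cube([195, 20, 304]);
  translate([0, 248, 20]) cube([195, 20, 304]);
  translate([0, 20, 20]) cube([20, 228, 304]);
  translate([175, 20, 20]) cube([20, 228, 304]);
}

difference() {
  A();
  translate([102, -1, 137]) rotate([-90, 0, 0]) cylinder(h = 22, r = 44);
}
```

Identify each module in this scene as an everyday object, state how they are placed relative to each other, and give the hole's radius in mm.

A is an open box. The open box has a circular hole through its front wall. The hole's radius is 44 mm.

The subtracted cylinder has r = 44 mm.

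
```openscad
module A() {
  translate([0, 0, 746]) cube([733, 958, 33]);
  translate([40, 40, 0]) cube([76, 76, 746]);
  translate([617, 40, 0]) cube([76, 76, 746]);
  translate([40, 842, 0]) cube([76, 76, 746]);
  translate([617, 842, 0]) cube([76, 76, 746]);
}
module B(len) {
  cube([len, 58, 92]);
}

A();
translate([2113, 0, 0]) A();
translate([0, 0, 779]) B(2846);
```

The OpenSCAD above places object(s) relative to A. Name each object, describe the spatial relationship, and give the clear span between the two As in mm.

A is a table. B is a beam. A beam spans the tops of two tables. The clear span between the two tables is 1380 mm.

Second table starts at x = 2113; first ends at x = 733; clear span = 2113 − 733 = 1380 mm.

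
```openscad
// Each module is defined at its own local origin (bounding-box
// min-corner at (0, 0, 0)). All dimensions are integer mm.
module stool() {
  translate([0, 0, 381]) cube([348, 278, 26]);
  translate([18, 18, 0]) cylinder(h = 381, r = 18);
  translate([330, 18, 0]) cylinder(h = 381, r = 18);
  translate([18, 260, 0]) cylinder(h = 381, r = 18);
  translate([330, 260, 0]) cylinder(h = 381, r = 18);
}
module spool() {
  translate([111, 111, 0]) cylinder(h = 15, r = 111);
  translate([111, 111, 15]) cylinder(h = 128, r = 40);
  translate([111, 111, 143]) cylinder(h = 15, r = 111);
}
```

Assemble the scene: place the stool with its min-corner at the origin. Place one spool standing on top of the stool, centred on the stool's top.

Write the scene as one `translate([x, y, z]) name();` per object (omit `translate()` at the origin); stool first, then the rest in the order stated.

stool();
translate([63, 28, 407]) spool();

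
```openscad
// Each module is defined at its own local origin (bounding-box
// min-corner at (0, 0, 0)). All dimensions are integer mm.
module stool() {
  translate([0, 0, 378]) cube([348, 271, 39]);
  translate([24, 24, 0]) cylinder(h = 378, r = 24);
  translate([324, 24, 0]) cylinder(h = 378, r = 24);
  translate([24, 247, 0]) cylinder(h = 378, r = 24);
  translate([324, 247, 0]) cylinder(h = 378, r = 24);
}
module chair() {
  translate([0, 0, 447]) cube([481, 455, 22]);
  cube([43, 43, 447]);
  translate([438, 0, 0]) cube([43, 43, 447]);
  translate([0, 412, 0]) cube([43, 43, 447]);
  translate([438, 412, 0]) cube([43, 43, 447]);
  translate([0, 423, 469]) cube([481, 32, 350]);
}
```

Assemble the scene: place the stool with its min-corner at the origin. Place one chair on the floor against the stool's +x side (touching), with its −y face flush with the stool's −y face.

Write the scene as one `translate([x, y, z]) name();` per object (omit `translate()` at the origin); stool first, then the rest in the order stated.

stool();
translate([348, 0, 0]) chair();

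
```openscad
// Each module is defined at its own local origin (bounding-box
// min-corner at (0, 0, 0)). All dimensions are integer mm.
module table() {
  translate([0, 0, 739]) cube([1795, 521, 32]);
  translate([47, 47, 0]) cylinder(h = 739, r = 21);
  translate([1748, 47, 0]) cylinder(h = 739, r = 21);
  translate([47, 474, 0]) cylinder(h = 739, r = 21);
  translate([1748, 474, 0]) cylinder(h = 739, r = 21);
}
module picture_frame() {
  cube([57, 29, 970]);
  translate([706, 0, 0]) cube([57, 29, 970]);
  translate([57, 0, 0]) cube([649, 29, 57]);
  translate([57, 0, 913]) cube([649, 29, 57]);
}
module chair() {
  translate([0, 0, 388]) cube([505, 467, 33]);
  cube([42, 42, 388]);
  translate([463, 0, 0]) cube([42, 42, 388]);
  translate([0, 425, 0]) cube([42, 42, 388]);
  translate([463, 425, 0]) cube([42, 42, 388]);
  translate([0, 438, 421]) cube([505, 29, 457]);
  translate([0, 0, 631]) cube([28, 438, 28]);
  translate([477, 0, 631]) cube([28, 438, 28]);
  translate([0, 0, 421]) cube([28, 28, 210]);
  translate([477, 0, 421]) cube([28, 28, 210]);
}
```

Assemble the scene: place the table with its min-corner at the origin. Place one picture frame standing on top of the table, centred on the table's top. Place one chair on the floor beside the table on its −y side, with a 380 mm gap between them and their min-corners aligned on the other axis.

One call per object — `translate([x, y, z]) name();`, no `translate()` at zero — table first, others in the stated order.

table();
translate([516, 246, 771]) picture_frame();
translate([0, -847, 0]) chair();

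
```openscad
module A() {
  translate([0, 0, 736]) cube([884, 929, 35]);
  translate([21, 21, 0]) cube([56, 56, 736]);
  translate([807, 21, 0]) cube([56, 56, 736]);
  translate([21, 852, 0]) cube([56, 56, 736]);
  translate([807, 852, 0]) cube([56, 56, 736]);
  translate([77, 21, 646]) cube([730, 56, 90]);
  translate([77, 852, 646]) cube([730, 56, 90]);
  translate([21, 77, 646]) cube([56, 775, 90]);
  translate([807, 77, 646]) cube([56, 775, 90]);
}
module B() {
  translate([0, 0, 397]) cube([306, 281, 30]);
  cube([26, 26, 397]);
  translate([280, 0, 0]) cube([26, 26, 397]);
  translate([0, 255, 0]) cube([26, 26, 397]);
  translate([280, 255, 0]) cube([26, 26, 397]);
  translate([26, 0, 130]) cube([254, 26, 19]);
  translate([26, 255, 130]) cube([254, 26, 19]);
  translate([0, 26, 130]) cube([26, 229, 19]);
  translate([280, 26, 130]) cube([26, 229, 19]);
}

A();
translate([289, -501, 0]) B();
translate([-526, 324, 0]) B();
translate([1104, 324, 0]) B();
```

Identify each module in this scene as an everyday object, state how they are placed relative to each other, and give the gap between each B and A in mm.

A is a table. B is a stool. Three stools sit around the table at the −y, −x, +x sides. The gap between each stool and the table is 220 mm.

Each stool's nearest face is 220 mm from the table's bounding box.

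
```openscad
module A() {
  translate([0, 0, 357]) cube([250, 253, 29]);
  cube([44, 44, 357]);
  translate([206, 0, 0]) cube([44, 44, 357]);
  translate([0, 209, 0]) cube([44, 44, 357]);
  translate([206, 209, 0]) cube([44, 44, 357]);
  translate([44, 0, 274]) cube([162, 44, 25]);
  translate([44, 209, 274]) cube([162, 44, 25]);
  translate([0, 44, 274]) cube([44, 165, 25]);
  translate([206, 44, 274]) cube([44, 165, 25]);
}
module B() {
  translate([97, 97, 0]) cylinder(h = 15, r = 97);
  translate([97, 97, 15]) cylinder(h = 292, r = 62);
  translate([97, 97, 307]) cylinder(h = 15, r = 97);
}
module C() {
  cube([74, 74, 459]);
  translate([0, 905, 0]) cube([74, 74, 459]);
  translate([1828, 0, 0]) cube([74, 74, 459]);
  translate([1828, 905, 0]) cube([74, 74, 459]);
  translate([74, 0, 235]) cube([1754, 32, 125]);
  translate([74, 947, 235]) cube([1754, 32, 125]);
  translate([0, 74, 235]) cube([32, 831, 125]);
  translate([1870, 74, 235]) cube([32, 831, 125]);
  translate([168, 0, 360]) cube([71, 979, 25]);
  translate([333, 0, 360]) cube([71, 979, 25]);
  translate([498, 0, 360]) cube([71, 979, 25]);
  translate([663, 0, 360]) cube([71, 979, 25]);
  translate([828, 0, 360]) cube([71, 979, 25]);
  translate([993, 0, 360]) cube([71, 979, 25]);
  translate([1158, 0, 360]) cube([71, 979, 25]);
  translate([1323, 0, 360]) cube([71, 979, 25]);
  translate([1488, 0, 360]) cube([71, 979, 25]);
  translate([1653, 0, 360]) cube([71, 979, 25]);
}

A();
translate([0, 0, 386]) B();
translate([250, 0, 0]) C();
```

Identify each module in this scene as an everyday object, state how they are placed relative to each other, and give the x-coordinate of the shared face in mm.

A is a stool. B is a spool. C is a bed frame. The spool is on top of the stool. The bed frame is against the stool's +x side, with their −y faces flush. The x-coordinate of the shared face is 250 mm.

The stool's +x face and the bed frame's −x face are both at x = 250 mm.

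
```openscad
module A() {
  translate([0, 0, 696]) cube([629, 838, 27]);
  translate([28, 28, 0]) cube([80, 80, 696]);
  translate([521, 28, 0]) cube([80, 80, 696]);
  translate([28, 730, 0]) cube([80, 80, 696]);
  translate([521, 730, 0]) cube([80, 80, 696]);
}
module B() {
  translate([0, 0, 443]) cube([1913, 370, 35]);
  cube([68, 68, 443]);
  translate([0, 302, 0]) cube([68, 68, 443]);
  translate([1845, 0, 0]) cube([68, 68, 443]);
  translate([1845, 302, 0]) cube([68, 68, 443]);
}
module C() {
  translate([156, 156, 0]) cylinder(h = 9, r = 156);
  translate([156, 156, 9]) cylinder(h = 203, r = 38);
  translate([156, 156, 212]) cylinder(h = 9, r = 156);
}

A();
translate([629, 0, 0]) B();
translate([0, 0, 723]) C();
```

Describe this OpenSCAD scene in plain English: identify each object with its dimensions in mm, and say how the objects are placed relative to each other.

A is a rectangular dining table. The top is 629×838×27 mm with its upper surface at z = 723 mm. It stands on four 80×80 mm square legs, each inset 28 mm from the nearest pair of top edges, running from the floor to the underside of the top.

B is a bench: a 1913×370 mm seat slab, 35 mm thick, top at z = 478 mm, on four 68×68 mm square legs flush with the seat corners and standing on z = 0.

C is a spool: two coaxial disc flanges of radius 156 mm and thickness 9 mm, joined by a core cylinder of radius 38 mm and height 203 mm. The lower flange rests on z = 0 and the three cylinders share a vertical axis.

The bench is against the table's +x side, with their −y faces flush. The spool is on top of the table.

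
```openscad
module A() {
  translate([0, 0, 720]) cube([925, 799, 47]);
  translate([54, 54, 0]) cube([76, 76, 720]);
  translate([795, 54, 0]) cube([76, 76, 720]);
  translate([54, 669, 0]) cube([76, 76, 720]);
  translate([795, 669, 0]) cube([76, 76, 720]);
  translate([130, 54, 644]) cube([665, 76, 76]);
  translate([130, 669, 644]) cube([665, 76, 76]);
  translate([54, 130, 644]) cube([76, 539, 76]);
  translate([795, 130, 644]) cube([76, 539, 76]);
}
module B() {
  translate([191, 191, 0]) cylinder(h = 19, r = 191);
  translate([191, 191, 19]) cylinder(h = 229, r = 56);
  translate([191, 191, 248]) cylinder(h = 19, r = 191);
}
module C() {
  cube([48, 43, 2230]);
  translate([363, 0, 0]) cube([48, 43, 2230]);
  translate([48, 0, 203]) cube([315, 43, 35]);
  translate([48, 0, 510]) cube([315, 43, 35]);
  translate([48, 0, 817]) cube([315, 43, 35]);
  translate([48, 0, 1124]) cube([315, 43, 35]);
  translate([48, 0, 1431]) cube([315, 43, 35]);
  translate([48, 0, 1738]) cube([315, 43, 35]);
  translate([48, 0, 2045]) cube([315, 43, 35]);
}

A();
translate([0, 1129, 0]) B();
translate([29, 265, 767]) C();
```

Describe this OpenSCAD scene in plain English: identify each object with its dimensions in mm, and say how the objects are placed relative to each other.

A is a rectangular dining table. The top is 925×799×47 mm with its upper surface at z = 767 mm. It stands on four 76×76 mm square legs, each inset 54 mm from the nearest pair of top edges, running from the floor to the underside of the top. Four apron rails, 76 mm thick and 76 mm tall, run between adjacent legs with their top edges flush with the underside of the top and their outer faces flush with the legs' outer faces.

B is a spool: two coaxial disc flanges of radius 191 mm and thickness 19 mm, joined by a core cylinder of radius 56 mm and height 229 mm. The lower flange rests on z = 0 and the three cylinders share a vertical axis.

C is a straight ladder. Two 48×43 mm vertical rails, 2230 mm tall, stand 411 mm apart (outside-to-outside) with their front faces coplanar on the −y side. 7 rungs, each 43 mm deep and 35 mm tall, span between the inner faces of the rails, front faces flush with the rails. The lowest rung's underside is at z = 203 mm and rungs are spaced 307 mm apart (underside to underside).

The spool is on the floor beside the table on its +y side. The ladder is on top of the table.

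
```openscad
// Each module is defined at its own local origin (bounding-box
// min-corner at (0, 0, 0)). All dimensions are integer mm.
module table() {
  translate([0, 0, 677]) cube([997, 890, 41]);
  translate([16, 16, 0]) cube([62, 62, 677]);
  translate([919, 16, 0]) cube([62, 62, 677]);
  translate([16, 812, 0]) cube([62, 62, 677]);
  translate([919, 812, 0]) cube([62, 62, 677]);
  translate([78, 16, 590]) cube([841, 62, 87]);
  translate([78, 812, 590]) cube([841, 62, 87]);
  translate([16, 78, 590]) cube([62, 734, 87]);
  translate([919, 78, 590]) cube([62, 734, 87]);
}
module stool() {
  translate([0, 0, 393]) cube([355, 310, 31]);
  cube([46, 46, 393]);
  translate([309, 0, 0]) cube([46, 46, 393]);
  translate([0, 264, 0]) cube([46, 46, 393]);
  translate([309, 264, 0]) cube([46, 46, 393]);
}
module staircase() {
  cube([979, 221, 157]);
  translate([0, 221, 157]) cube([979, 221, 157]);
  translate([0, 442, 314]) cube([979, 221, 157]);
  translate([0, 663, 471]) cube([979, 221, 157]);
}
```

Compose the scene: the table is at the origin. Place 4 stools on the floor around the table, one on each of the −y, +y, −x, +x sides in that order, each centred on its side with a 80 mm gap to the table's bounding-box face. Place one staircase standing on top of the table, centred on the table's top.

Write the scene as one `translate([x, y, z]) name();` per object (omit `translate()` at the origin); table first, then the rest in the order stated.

table();
translate([321, -390, 0]) stool();
translate([321, 970, 0]) stool();
translate([-435, 290, 0]) stool();
translate([1077, 290, 0]) stool();
translate([9, 3, 718]) staircase();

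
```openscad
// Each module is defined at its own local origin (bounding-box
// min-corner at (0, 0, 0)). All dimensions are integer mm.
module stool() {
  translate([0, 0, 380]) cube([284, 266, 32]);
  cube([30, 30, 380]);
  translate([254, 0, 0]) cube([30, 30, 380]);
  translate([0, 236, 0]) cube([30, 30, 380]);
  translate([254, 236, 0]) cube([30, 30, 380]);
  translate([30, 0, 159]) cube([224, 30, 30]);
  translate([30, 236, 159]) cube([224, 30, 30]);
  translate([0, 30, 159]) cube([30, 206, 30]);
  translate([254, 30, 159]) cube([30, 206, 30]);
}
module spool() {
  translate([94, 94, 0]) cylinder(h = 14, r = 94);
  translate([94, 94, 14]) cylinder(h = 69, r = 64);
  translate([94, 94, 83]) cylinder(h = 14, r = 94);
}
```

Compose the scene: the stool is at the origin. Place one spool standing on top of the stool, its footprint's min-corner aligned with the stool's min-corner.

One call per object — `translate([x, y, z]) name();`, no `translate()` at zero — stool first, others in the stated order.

stool();
translate([0, 0, 412]) spool();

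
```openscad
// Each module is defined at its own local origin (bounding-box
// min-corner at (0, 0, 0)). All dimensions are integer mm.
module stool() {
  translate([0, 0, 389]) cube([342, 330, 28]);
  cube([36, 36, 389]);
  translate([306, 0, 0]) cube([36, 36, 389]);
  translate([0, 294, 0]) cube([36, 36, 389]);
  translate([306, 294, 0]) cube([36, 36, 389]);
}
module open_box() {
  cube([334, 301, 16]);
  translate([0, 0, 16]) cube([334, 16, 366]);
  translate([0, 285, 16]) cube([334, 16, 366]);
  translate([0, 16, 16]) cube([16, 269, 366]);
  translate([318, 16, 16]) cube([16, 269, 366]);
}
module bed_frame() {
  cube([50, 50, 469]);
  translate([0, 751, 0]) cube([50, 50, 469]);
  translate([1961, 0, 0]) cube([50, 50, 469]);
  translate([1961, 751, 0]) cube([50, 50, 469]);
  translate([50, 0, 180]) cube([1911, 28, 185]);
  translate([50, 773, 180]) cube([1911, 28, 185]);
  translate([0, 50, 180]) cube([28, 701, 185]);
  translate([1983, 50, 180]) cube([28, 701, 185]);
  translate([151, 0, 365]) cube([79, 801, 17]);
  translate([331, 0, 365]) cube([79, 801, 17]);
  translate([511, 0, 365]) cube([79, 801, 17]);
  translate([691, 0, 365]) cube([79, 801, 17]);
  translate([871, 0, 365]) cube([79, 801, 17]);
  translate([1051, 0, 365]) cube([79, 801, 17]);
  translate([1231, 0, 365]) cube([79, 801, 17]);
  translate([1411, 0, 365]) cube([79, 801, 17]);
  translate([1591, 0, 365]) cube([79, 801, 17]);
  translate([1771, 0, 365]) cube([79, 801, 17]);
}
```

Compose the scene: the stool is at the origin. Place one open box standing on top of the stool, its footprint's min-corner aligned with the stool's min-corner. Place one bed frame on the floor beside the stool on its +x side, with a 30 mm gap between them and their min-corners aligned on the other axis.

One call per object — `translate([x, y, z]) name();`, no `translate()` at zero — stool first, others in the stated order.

stool();
translate([0, 0, 417]) open_box();
translate([372, 0, 0]) bed_frame();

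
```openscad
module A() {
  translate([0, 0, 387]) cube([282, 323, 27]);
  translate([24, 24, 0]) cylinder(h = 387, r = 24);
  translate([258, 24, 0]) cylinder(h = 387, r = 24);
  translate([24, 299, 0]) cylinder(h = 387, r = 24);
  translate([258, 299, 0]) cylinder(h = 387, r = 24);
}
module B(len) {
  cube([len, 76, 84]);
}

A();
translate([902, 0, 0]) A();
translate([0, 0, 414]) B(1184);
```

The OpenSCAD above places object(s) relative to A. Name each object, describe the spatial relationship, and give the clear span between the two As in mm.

A is a stool. B is a beam. A beam spans the tops of two stools. The clear span between the two stools is 620 mm.

Second stool starts at x = 902; first ends at x = 282; clear span = 902 − 282 = 620 mm.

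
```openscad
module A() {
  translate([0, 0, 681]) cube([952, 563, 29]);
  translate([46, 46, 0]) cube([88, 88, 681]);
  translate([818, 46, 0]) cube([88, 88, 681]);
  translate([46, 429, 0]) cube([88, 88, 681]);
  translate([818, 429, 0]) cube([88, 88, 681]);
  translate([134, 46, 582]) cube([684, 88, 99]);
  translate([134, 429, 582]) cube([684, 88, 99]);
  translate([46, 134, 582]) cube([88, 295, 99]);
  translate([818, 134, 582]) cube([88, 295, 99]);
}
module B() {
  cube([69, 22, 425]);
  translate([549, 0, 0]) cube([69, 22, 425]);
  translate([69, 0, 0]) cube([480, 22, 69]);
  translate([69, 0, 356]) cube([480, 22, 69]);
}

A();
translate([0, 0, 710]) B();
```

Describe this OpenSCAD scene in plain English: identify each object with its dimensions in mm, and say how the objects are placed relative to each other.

A is a table: top 952 mm (x) × 563 mm (y), 29 mm thick, upper face at z = 710 mm, on four 88×88 mm square legs, each inset 46 mm from the nearest pair of top edges, running from z = 0 to the bottom of the top. Four apron rails, 88 mm thick and 99 mm tall, run between adjacent legs with their top edges flush with the underside of the top and their outer faces flush with the legs' outer faces.

B is a rectangular picture frame lying in the x–z plane (depth along y). The opening is 480 mm wide (x) by 287 mm tall (z), surrounded by a border 69 mm wide on all four sides. The frame is 22 mm deep and is made of two full-height vertical stiles with two horizontal rails fitted between them.

The picture frame is on top of the table.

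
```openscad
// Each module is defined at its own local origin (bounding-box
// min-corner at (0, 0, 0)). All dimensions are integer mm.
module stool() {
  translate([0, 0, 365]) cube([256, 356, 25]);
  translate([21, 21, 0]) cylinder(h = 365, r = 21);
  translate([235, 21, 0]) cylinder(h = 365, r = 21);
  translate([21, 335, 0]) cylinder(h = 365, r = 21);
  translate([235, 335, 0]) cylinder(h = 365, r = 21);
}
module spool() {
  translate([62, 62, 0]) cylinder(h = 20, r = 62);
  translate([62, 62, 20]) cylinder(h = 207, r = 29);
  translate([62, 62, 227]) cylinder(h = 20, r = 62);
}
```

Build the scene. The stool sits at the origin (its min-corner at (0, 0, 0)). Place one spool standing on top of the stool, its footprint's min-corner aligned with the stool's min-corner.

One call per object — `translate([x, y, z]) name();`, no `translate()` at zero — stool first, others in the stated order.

stool();
translate([0, 0, 390]) spool();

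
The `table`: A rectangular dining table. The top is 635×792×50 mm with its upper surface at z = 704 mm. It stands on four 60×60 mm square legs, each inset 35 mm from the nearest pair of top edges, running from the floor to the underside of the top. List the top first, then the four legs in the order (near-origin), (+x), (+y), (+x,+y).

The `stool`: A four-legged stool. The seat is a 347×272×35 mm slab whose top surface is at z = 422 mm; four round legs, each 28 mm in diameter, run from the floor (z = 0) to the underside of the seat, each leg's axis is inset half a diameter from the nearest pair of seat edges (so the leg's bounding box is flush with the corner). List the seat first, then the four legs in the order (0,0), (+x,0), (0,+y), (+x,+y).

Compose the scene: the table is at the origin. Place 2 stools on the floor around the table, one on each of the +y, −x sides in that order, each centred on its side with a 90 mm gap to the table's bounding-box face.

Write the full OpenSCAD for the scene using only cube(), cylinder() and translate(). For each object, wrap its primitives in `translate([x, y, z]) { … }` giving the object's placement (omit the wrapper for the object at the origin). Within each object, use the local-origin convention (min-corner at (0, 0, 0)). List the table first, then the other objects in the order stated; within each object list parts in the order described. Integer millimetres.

translate([0, 0, 654]) cube([635, 792, 50]);
translate([35, 35, 0]) cube([60, 60, 654]);
translate([540, 35, 0]) cube([60, 60, 654]);
translate([35, 697, 0]) cube([60, 60, 654]);
translate([540, 697, 0]) cube([60, 60, 654]);
translate([144, 882, 0]) {
  translate([0, 0, 387]) cube([347, 272, 35]);
  translate([14, 14, 0]) cylinder(h = 387, r = 14);
  translate([333, 14, 0]) cylinder(h = 387, r = 14);
  translate([14, 258, 0]) cylinder(h = 387, r = 14);
  translate([333, 258, 0]) cylinder(h = 387, r = 14);
}
translate([-437, 260, 0]) {
  translate([0, 0, 387]) cube([347, 272, 35]);
  translate([14, 14, 0]) cylinder(h = 387, r = 14);
  translate([333, 14, 0]) cylinder(h = 387, r = 14);
  translate([14, 258, 0]) cylinder(h = 387, r = 14);
  translate([333, 258, 0]) cylinder(h = 387, r = 14);
}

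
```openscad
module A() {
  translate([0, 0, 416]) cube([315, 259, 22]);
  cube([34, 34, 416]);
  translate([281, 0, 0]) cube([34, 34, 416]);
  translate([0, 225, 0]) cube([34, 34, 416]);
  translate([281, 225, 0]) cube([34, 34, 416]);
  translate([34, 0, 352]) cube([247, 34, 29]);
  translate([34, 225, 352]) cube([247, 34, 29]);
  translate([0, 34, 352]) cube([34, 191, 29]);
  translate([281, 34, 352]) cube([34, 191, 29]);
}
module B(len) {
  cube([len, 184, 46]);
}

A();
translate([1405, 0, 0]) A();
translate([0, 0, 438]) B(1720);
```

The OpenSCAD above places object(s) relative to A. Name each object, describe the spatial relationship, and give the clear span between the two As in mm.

Second stool starts at x = 1405; first ends at x = 315; clear span = 1405 − 315 = 1090 mm.

A is a stool. B is a beam. A beam spans the tops of two stools. The clear span between the two stools is 1090 mm.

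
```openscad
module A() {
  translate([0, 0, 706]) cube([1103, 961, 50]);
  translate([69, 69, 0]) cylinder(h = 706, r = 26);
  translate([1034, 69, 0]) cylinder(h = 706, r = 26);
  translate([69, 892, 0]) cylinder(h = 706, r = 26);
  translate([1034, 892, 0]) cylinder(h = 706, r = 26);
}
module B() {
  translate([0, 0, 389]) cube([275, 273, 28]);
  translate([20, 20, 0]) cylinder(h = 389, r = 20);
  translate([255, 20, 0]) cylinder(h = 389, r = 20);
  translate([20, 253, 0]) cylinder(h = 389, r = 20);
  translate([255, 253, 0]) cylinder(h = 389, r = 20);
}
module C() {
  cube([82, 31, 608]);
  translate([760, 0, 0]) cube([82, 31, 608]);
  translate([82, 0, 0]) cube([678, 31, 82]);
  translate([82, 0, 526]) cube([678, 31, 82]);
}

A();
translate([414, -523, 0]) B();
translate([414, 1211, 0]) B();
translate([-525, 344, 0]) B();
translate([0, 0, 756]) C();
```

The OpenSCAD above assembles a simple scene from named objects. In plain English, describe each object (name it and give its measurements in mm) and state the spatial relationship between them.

A is a table with a 1103×961 mm rectangular top, 50 mm thick, top surface at z = 756 mm, supported by four round legs of 52 mm diameter, each leg's bounding box inset 43 mm from the nearest pair of top edges, running from the floor.

B is a four-legged stool. The seat is 275×273 mm, 28 mm thick, top at z = 417 mm. It stands on four round legs, each 40 mm in diameter, from z = 0 to the seat underside, each leg's axis is inset half a diameter from the nearest pair of seat edges (so the leg's bounding box is flush with the corner).

C is a picture frame with a 678×444 mm rectangular opening (x by z) and a uniform 82 mm border on every side. Frame depth is 31 mm along y. It is built from two vertical stiles running the full outside height and two horizontal rails spanning the gap between the stiles.

Three stools sit around the table at the −y, +y, −x sides. The picture frame is on top of the table.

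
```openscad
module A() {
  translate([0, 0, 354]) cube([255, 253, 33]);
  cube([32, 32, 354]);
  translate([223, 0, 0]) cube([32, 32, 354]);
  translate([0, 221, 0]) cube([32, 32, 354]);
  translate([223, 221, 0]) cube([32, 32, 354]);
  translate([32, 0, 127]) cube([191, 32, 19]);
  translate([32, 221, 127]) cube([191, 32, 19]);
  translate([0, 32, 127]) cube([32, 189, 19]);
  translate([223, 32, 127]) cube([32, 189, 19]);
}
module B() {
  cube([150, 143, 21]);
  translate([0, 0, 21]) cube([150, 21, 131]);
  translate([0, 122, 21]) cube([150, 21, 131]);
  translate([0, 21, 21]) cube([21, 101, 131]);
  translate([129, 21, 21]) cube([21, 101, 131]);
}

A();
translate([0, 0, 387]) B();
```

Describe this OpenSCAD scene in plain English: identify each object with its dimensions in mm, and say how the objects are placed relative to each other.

A is a four-legged stool. The seat is a 255×253×33 mm slab whose top surface is at z = 387 mm; four square legs, each 32×32 mm in cross-section, run from the floor (z = 0) to the underside of the seat, each flush with a corner of the seat. Four stretchers, 32 mm wide and 19 mm tall, connect adjacent legs with their undersides at z = 127 mm, each running between the inner faces of the legs it joins and aligned with the legs' outer faces on the other axis.

B is an open-topped rectangular box: outside dimensions 150×143×152 mm, with a uniform wall and base thickness of 21 mm. The base is a full 150×143 slab on the floor; four walls sit on top of the base. The front and back walls (the −y and +y sides) span the full width; the two side walls fit between them.

The open box is on top of the stool.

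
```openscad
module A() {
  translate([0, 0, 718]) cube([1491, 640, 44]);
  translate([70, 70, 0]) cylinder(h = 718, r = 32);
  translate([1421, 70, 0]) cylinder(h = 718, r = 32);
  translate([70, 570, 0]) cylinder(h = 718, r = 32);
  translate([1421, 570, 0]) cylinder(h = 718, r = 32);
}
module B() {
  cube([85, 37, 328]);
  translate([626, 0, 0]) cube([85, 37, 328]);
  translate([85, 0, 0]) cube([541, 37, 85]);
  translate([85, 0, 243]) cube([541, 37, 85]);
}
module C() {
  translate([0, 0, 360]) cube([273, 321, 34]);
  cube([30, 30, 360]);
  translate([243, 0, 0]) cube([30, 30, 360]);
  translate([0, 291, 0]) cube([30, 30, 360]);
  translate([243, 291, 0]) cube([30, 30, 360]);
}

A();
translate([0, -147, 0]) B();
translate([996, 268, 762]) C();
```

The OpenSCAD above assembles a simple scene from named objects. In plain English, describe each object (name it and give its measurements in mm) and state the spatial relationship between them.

A is a table with a 1491×640 mm rectangular top, 44 mm thick, top surface at z = 762 mm, supported by four round legs of 64 mm diameter, each leg's bounding box inset 38 mm from the nearest pair of top edges, running from the floor.

B is a picture frame with a 541×158 mm rectangular opening (x by z) and a uniform 85 mm border on every side. Frame depth is 37 mm along y. It is built from two vertical stiles running the full outside height and two horizontal rails spanning the gap between the stiles.

C is a simple wooden stool: a rectangular seat 273 mm (x) by 321 mm (y), 34 mm thick, top face at z = 394 mm, on four square legs, each 30×30 mm in cross-section. The legs rest on z = 0, each flush with a corner of the seat.

The picture frame is on the floor beside the table on its −y side. The stool is on top of the table.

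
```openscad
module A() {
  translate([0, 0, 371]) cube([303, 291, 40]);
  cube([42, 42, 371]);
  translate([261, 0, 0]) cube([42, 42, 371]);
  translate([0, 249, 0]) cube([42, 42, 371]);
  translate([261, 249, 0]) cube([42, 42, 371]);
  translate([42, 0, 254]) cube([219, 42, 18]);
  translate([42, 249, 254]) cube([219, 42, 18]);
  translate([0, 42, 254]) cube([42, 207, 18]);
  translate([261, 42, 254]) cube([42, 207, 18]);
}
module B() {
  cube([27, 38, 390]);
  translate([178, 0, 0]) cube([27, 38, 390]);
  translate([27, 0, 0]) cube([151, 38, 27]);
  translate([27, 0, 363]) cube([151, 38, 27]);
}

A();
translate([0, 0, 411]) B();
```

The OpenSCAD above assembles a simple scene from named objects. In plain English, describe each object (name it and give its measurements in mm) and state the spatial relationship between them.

A is a four-legged stool. The seat is 303×291 mm, 40 mm thick, top at z = 411 mm. It stands on four square legs, each 42×42 mm in cross-section, from z = 0 to the seat underside, each flush with a corner of the seat. Four stretchers, 42 mm wide and 18 mm tall, connect adjacent legs with their undersides at z = 254 mm, each running between the inner faces of the legs it joins and aligned with the legs' outer faces on the other axis.

B is a picture frame with a 151×336 mm rectangular opening (x by z) and a uniform 27 mm border on every side. Frame depth is 38 mm along y. It is built from two vertical stiles running the full outside height and two horizontal rails spanning the gap between the stiles.

The picture frame is on top of the stool.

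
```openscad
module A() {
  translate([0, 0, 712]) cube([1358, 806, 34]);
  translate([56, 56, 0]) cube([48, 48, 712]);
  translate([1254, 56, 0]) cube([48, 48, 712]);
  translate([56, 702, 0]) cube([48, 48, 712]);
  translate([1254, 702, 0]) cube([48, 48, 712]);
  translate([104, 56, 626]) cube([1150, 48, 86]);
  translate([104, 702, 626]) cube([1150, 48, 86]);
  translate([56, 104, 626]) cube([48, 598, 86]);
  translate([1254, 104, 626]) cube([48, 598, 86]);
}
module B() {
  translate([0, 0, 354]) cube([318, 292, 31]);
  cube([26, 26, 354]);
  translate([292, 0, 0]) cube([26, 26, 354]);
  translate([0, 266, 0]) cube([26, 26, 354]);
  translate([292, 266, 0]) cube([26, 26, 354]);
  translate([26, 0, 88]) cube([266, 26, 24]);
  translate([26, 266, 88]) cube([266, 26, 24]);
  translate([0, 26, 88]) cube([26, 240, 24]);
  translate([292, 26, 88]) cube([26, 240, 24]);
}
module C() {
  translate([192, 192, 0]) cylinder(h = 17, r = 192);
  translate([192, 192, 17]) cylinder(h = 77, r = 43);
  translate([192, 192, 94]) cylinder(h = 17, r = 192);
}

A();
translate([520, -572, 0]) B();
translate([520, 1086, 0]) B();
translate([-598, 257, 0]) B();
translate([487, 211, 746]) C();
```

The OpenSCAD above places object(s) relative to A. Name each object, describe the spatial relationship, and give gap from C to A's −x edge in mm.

A is a table. B is a stool. C is a spool. Three stools sit around the table at the −y, +y, −x sides. The spool is on top of the table, centred. The gap from the spool to the table's −x edge is 487 mm.

The spool's min-x is at 487; the table's min-x is 0; gap = 487 mm.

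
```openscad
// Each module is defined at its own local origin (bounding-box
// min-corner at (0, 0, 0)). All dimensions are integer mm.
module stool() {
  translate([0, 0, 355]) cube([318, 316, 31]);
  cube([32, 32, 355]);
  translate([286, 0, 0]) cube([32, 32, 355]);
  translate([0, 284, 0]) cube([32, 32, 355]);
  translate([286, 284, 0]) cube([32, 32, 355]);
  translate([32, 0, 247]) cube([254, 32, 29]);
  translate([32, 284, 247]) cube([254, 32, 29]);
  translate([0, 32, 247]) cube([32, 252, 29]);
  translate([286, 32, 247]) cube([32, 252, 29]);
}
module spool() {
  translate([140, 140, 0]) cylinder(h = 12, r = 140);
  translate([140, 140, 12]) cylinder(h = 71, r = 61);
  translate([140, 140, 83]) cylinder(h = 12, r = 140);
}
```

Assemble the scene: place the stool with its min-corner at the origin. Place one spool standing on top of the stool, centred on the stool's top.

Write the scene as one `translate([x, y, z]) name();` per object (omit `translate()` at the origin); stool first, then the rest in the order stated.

stool();
translate([19, 18, 386]) spool();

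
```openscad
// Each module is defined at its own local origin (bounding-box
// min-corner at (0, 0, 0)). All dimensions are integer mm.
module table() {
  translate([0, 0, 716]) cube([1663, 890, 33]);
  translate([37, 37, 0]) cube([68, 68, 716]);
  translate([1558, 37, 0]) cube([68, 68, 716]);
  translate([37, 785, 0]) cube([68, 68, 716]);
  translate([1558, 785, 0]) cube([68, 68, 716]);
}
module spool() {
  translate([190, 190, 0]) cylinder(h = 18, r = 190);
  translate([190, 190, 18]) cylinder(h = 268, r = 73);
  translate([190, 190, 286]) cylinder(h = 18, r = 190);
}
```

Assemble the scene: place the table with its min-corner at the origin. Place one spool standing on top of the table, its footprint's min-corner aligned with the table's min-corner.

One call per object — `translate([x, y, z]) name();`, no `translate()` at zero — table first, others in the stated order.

table();
translate([0, 0, 749]) spool();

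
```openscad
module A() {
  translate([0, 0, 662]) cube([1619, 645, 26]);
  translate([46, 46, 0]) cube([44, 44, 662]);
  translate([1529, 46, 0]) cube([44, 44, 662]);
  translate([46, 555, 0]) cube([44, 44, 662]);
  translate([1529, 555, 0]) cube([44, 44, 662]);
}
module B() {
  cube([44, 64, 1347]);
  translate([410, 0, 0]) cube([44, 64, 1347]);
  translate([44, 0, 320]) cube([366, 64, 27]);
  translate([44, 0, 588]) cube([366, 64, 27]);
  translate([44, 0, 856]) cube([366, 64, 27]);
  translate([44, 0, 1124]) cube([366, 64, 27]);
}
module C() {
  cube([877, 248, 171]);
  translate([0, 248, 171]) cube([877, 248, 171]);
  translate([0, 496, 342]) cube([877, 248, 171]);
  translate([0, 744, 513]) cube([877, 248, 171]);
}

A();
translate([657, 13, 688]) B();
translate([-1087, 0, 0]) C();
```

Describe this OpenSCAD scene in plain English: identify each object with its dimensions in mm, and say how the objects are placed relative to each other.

A is a table with a 1619×645 mm rectangular top, 26 mm thick, top surface at z = 688 mm, supported by four 44×44 mm square legs, each inset 46 mm from the nearest pair of top edges, running from the floor.

B is a straight ladder. Two 44×64 mm vertical rails, 1347 mm tall, stand 454 mm apart (outside-to-outside) with their front faces coplanar on the −y side. 4 rungs, each 64 mm deep and 27 mm tall, span between the inner faces of the rails, front faces flush with the rails. The lowest rung's underside is at z = 320 mm and rungs are spaced 268 mm apart (underside to underside).

C is a run of 4 identical solid stair steps. Each tread is 877×248 mm and each step block is 171 mm high. Step 1 rests on the floor; step k is offset from step 1 by (k−1)×248 mm in y and (k−1)×171 mm in z.

The ladder is on top of the table. The staircase is on the floor beside the table on its −x side.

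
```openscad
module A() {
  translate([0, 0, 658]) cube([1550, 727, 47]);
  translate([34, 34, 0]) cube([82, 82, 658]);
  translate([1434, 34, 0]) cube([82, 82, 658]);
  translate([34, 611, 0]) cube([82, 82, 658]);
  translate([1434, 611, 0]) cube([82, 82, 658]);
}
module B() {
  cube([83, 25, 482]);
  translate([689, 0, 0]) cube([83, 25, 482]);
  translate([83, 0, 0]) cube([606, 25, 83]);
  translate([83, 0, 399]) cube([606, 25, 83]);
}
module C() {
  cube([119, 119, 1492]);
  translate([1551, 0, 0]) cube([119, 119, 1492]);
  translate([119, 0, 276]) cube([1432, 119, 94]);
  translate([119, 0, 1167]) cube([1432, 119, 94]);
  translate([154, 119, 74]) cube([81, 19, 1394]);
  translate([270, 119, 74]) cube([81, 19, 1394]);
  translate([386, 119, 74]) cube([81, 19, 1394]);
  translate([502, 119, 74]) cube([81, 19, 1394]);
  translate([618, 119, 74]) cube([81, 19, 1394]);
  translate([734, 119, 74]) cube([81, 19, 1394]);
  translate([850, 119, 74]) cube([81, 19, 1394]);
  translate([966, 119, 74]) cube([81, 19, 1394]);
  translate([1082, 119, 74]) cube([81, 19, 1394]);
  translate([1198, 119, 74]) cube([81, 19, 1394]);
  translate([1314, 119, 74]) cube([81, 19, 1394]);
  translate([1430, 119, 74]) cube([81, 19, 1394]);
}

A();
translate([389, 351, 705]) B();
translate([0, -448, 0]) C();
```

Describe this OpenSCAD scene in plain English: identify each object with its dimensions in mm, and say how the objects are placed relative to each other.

A is a table with a 1550×727 mm rectangular top, 47 mm thick, top surface at z = 705 mm, supported by four 82×82 mm square legs, each inset 34 mm from the nearest pair of top edges, running from the floor.

B is a picture frame with a 606×316 mm rectangular opening (x by z) and a uniform 83 mm border on every side. Frame depth is 25 mm along y. It is built from two vertical stiles running the full outside height and two horizontal rails spanning the gap between the stiles.

C is a fence section. Two 119×119 mm posts, 1492 mm tall, stand on the floor with a clear span of 1432 mm between their inner faces. Two horizontal rails of 119×94 mm section span the gap between the posts with their undersides at z = 276 mm and z = 1167 mm, flush with the posts' −y face. 12 pickets, each 81 mm wide, 19 mm thick and 1394 mm tall, are fixed to the +y face of the rails with their bottoms at z = 74 mm, evenly spaced across the span with equal gaps (rounded down to the nearest mm) at the −x end and between each pair — any rounding remainder accumulates at the +x end.

The picture frame is on top of the table, centred. The fence section is on the floor beside the table on its −y side.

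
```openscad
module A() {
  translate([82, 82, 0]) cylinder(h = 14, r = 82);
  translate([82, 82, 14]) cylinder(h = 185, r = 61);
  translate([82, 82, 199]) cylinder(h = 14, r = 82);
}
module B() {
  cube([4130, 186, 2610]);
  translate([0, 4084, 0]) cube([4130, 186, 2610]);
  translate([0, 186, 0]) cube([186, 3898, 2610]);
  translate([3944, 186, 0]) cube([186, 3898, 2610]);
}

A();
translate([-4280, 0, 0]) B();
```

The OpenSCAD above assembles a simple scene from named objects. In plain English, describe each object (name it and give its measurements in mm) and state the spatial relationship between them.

A is a spool: two coaxial disc flanges of radius 82 mm and thickness 14 mm, joined by a core cylinder of radius 61 mm and height 185 mm. The lower flange rests on z = 0 and the three cylinders share a vertical axis.

B is the wall frame of a small rectangular building: four walls, each 2610 mm tall and 186 mm thick, enclosing a footprint 4130 mm (x) by 4270 mm (y) outside-to-outside, with no floor or roof. The front and back walls (the −y and +y sides) span the full width; the two side walls fit between them.

The house frame is on the floor beside the spool on its −x side.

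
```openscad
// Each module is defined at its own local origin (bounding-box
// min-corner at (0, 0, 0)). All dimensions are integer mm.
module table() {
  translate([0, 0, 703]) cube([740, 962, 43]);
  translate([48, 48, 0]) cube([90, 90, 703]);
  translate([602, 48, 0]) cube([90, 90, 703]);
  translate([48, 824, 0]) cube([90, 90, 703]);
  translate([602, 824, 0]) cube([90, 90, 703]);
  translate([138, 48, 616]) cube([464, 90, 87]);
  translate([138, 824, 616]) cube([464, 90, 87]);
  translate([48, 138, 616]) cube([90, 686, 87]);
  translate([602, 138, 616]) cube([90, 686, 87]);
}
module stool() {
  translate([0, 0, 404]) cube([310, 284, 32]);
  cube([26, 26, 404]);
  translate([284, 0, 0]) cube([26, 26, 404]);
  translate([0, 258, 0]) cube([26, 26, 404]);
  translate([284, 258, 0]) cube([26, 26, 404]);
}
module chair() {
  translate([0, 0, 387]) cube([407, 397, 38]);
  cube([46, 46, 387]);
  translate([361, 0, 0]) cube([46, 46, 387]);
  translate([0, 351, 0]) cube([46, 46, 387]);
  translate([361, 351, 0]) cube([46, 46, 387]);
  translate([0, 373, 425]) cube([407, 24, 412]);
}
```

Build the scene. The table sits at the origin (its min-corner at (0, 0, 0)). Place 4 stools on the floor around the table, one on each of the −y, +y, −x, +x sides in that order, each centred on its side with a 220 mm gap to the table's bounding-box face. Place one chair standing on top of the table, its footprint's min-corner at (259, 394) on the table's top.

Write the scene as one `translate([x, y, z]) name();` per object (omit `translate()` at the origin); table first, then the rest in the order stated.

table();
translate([215, -504, 0]) stool();
translate([215, 1182, 0]) stool();
translate([-530, 339, 0]) stool();
translate([960, 339, 0]) stool();
translate([259, 394, 746]) chair();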